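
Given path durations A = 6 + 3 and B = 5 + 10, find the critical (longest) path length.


Path A: 6 + 3 = 9
Path B: 5 + 10 = 15
Critical path = longest = max(9, 15)
= 15 (Path B)


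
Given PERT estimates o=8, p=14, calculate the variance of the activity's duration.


σ² = ((p - o) / 6)² = (p - o)² / 36
= (14 - 8)² / 36
= 6² / 36
= 36 / 36
= 1.0000


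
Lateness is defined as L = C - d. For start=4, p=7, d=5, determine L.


Completion = 4 + 7 = 11
Lateness = C - d = 11 - 5
= 6


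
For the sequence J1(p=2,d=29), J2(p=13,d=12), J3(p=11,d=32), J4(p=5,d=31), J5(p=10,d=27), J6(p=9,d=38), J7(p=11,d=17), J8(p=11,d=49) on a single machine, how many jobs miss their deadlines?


Completion vs due date:
  J1: C=2, d=29 → on time
  J2: C=15, d=12 → TARDY
  J3: C=26, d=32 → on time
  J4: C=31, d=31 → on time
  J5: C=41, d=27 → TARDY
  J6: C=50, d=38 → TARDY
  J7: C=61, d=17 → TARDY
  J8: C=72, d=49 → TARDY
Tardy jobs: J2, J5, J6, J7, J8
Count = 5


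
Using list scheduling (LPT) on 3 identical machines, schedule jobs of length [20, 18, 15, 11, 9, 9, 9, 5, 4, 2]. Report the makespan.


Jobs (LPT sorted): [20, 18, 15, 11, 9, 9, 9, 5, 4, 2]
Machines: 3
  J=20 → Machine 1 (load: 0+20=20)
  J=18 → Machine 2 (load: 0+18=18)
  J=15 → Machine 3 (load: 0+15=15)
  J=11 → Machine 3 (load: 15+11=26)
  J=9 → Machine 2 (load: 18+9=27)
  J=9 → Machine 1 (load: 20+9=29)
  J=9 → Machine 3 (load: 26+9=35)
  J=5 → Machine 2 (load: 27+5=32)
  J=4 → Machine 1 (load: 29+4=33)
  J=2 → Machine 2 (load: 32+2=34)
Machine loads: [33, 34, 35]
Makespan = max = 35 time units


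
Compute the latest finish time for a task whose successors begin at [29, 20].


LF = min of all successor start times
Successors start at: [29, 20]
LF = min(29, 20)
= 20


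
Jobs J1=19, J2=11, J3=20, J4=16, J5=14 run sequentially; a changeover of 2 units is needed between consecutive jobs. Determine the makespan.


Makespan = Σ processing + (n-1) × setup
= (19 + 11 + 20 + 16 + 14) + (5-1)×2
= 80 + 8
= 88 time units


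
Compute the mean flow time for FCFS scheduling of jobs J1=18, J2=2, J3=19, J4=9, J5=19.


Completion times:
  J1: completes at 18
  J2: completes at 20
  J3: completes at 39
  J4: completes at 48
  J5: completes at 67
Sum = 192
Average = 192/5
= 38.40


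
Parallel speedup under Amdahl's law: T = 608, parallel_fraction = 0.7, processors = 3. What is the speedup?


Amdahl's law: T_p = T × ((1-p) + p/N)
= 608 × ((1-0.7) + 0.7/3)
= 608 × (0.30 + 0.2333)
= 608 × 0.5333
= 324.27
Speedup = 608/324.27
= 1.88×


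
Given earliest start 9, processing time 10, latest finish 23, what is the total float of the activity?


EF = ES + duration = 9 + 10 = 19
LS = LF - duration = 23 - 10 = 13
Total Float = LF - EF = 23 - 19
(or LS - ES = 13 - 9)
= 4


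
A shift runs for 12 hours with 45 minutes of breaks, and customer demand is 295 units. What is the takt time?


Available = 12×60 - 45 = 675 min
Takt time = 675 / 295
= 2.29 min/unit


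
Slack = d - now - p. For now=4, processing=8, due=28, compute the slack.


Slack = due - current_time - processing
= 28 - 4 - 8
= 16


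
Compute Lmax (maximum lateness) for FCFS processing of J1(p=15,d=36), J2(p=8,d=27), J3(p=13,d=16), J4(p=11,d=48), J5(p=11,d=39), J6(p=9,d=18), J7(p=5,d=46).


Lateness per job (L = C - d):
  J1: C=15, d=36, L=-21
  J2: C=23, d=27, L=-4
  J3: C=36, d=16, L=20
  J4: C=47, d=48, L=-1
  J5: C=58, d=39, L=19
  J6: C=67, d=18, L=49
  J7: C=72, d=46, L=26
Lmax = max(-21, -4, 20, -1, 19, 49, 26)
= 49


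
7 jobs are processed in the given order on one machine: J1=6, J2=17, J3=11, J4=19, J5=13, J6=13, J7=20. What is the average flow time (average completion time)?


Completion times:
  J1: completes at 6
  J2: completes at 23
  J3: completes at 34
  J4: completes at 53
  J5: completes at 66
  J6: completes at 79
  J7: completes at 99
Sum = 360
Average = 360/7
= 51.43


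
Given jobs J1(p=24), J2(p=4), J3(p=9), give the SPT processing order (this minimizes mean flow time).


SPT: sort by shortest processing time
  J2: p=4
  J3: p=9
  J1: p=24
Order: J2 → J3 → J1


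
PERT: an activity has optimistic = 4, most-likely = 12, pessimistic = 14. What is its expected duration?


te = (o + 4m + p) / 6
= (4 + 4×12 + 14) / 6
= (4 + 48 + 14) / 6
= 66 / 6
= 11.00


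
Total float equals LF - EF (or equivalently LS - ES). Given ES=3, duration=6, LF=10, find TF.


EF = ES + duration = 3 + 6 = 9
LS = LF - duration = 10 - 6 = 4
Total Float = LF - EF = 10 - 9
(or LS - ES = 4 - 3)
= 1


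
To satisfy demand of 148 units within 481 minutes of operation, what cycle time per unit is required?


Cycle time = available time / demand
= 481 / 148
= 3.25 min/unit


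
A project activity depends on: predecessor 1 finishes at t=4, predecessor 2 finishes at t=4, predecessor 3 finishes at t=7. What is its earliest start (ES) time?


ES = max of all predecessor completion times
Predecessors: [4, 4, 7]
ES = max(4, 4, 7)
= 7


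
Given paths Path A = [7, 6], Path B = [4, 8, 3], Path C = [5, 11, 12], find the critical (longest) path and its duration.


Path A: 7 + 6 = 13
Path B: 4 + 8 + 3 = 15
Path C: 5 + 11 + 12 = 28
Critical path = longest = max(13, 15, 28)
= 28 (Path C)


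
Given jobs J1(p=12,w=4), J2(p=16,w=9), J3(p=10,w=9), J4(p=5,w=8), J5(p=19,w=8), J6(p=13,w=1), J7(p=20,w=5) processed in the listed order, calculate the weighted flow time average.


Completion times:
  J1: C=12, w×C=4×12=48
  J2: C=28, w×C=9×28=252
  J3: C=38, w×C=9×38=342
  J4: C=43, w×C=8×43=344
  J5: C=62, w×C=8×62=496
  J6: C=75, w×C=1×75=75
  J7: C=95, w×C=5×95=475
Sum w×C = 2032
Sum w = 44
Weighted avg = 2032/44
= 46.18


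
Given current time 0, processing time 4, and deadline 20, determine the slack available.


Slack = due - current_time - processing
= 20 - 0 - 4
= 16


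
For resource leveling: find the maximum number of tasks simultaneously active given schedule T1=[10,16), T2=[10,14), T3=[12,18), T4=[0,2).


Check each time point for overlaps:
  t=12: 3 tasks active (T1, T2, T3)
Max concurrent = 3


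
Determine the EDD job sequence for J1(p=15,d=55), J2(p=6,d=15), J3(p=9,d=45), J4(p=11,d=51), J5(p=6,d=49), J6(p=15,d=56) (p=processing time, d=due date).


EDD: sort by earliest due date
  J2: d=15, p=6
  J3: d=45, p=9
  J5: d=49, p=6
  J4: d=51, p=11
  J1: d=55, p=15
  J6: d=56, p=15
Order: J2 → J3 → J5 → J4 → J1 → J6


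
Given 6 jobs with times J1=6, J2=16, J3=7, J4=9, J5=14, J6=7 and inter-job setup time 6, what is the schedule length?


Makespan = Σ processing + (n-1) × setup
= (6 + 16 + 7 + 9 + 14 + 7) + (6-1)×6
= 59 + 30
= 89 time units


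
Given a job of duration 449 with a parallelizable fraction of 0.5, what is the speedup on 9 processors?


Amdahl's law: T_p = T × ((1-p) + p/N)
= 449 × ((1-0.5) + 0.5/9)
= 449 × (0.50 + 0.0556)
= 449 × 0.5556
= 249.44
Speedup = 449/249.44
= 1.80×


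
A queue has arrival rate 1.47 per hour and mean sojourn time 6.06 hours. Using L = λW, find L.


Little's law: L = λ × W
= 1.47 × 6.06
= 8.91


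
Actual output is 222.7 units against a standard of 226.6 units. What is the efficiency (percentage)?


Efficiency = (actual / standard) × 100
= (222.7 / 226.6) × 100
= 98.3%


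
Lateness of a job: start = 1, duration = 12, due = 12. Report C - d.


Completion = 1 + 12 = 13
Lateness = C - d = 13 - 12
= 1


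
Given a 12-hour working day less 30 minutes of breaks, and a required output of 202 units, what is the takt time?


Available = 12×60 - 30 = 690 min
Takt time = 690 / 202
= 3.42 min/unit


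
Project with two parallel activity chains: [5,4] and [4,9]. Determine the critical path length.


Path A: 5 + 4 = 9
Path B: 4 + 9 = 13
Critical path = longest = max(9, 13)
= 13 (Path B)


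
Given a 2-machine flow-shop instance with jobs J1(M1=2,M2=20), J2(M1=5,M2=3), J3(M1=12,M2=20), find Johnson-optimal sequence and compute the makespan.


Johnson's rule:
Group 1 (M1≤M2, sort by M1): ['J1', 'J3']
Group 2 (M1>M2, sort desc M2): ['J2']
Sequence: J1 → J3 → J2
Makespan calculation:
  J1: M1 done=2, M2 done=22
  J3: M1 done=14, M2 done=42
  J2: M1 done=19, M2 done=45
= Sequence: J1 → J3 → J2, Makespan: 45


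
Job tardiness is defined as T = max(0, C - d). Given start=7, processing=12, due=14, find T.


Completion = start + processing = 7 + 12 = 19
Tardiness = max(0, C - d) = max(0, 19 - 14)
= max(0, 5)
= 5


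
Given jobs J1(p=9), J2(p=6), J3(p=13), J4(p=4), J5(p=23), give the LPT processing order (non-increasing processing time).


LPT: sort by longest processing time first
  J5: p=23
  J3: p=13
  J1: p=9
  J2: p=6
  J4: p=4
Order: J5 → J3 → J1 → J2 → J4


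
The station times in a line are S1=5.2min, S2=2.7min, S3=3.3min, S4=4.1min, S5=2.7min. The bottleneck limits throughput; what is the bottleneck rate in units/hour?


Bottleneck = longest station time
Station times: [5.2, 2.7, 3.3, 4.1, 2.7]
Max = 5.2 min
Rate = 60 / 5.2
= 11.54 units/hour (bottleneck: 5.2min)


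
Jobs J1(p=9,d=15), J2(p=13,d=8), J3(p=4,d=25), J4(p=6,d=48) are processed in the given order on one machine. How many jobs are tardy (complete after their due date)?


Completion vs due date:
  J1: C=9, d=15 → on time
  J2: C=22, d=8 → TARDY
  J3: C=26, d=25 → TARDY
  J4: C=32, d=48 → on time
Tardy jobs: J2, J3
Count = 2


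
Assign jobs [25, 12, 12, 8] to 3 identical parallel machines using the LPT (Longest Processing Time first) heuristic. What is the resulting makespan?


Jobs (LPT sorted): [25, 12, 12, 8]
Machines: 3
  J=25 → Machine 1 (load: 0+25=25)
  J=12 → Machine 2 (load: 0+12=12)
  J=12 → Machine 3 (load: 0+12=12)
  J=8 → Machine 2 (load: 12+8=20)
Machine loads: [25, 20, 12]
Makespan = max = 25 time units


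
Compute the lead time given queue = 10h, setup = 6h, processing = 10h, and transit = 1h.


Lead time = queue + setup + processing + transit
= 10 + 6 + 10 + 1
= 27 hours


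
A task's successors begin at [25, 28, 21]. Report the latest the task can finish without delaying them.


LF = min of all successor start times
Successors start at: [25, 28, 21]
LF = min(25, 28, 21)
= 21


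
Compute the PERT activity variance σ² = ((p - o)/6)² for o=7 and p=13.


σ² = ((p - o) / 6)² = (p - o)² / 36
= (13 - 7)² / 36
= 6² / 36
= 36 / 36
= 1.0000


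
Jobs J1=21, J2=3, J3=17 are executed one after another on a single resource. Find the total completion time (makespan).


Sequential makespan: sum all processing times
= 21 + 3 + 17
= 41 time units


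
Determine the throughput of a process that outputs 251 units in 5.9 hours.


Throughput = units / time
= 251 / 5.9
= 42.5 units/hour


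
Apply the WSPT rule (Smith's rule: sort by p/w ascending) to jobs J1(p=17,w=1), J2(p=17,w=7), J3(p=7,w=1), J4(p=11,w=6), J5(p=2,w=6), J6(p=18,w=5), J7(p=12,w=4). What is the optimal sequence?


WSPT (Smith's rule): sort by p/w ascending
  J5: p/w = 2/6 = 0.333
  J4: p/w = 11/6 = 1.833
  J2: p/w = 17/7 = 2.429
  J7: p/w = 12/4 = 3.000
  J6: p/w = 18/5 = 3.600
  J3: p/w = 7/1 = 7.000
  J1: p/w = 17/1 = 17.000
Order: J5 → J4 → J2 → J7 → J6 → J3 → J1


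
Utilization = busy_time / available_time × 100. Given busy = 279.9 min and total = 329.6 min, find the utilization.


Utilization = busy / total × 100
= 279.9 / 329.6 × 100
= 84.9%


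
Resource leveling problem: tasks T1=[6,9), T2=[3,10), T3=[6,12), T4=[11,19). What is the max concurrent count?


Check each time point for overlaps:
  t=6: 3 tasks active (T1, T2, T3)
Max concurrent = 3


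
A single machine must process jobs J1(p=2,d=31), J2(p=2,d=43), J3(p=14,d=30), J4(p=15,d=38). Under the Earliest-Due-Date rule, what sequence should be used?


EDD: sort by earliest due date
  J3: d=30, p=14
  J1: d=31, p=2
  J4: d=38, p=15
  J2: d=43, p=2
Order: J3 → J1 → J4 → J2


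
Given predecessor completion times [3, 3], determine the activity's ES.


ES = max of all predecessor completion times
Predecessors: [3, 3]
ES = max(3, 3)
= 3


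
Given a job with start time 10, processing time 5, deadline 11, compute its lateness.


Completion = 10 + 5 = 15
Lateness = C - d = 15 - 11
= 4


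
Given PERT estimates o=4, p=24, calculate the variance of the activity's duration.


σ² = ((p - o) / 6)² = (p - o)² / 36
= (24 - 4)² / 36
= 20² / 36
= 400 / 36
= 11.1111


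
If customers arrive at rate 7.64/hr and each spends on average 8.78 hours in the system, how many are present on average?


Little's law: L = λ × W
= 7.64 × 8.78
= 67.08


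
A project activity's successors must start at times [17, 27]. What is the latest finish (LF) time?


LF = min of all successor start times
Successors start at: [17, 27]
LF = min(17, 27)
= 17


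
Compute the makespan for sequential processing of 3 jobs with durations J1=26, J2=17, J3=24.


Sequential makespan: sum all processing times
= 26 + 17 + 24
= 67 time units


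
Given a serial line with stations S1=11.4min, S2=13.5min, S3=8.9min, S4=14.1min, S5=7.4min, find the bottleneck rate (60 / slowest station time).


Bottleneck = longest station time
Station times: [11.4, 13.5, 8.9, 14.1, 7.4]
Max = 14.1 min
Rate = 60 / 14.1
= 4.26 units/hour (bottleneck: 14.1min)


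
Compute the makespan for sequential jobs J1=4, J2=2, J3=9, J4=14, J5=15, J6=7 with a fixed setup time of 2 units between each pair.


Makespan = Σ processing + (n-1) × setup
= (4 + 2 + 9 + 14 + 15 + 7) + (6-1)×2
= 51 + 10
= 61 time units


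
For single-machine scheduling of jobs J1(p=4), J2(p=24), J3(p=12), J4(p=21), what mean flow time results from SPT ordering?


SPT order: J1 → J3 → J4 → J2
Completion times:
  J1: C=4
  J3: C=16
  J4: C=37
  J2: C=61
Sum = 118, n = 4
Mean flow = 118/4
= 29.50


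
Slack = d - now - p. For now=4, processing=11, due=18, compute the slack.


Slack = due - current_time - processing
= 18 - 4 - 11
= 3


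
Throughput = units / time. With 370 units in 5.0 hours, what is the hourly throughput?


Throughput = units / time
= 370 / 5.0
= 74.0 units/hour


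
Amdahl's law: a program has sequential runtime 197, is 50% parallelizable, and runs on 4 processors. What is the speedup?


Amdahl's law: T_p = T × ((1-p) + p/N)
= 197 × ((1-0.5) + 0.5/4)
= 197 × (0.50 + 0.1250)
= 197 × 0.6250
= 123.12
Speedup = 197/123.12
= 1.60×


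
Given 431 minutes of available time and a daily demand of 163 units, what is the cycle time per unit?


Cycle time = available time / demand
= 431 / 163
= 2.64 min/unit


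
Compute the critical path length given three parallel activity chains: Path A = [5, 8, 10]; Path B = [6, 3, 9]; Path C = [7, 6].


Path A: 5 + 8 + 10 = 23
Path B: 6 + 3 + 9 = 18
Path C: 7 + 6 = 13
Critical path = longest = max(23, 18, 13)
= 23 (Path A)


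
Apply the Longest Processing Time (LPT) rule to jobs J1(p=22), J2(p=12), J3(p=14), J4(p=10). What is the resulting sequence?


LPT: sort by longest processing time first
  J1: p=22
  J3: p=14
  J2: p=12
  J4: p=10
Order: J1 → J3 → J2 → J4


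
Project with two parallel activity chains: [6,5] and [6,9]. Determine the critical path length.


Path A: 6 + 5 = 11
Path B: 6 + 9 = 15
Critical path = longest = max(11, 15)
= 15 (Path B)


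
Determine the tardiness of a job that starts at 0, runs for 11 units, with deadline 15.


Completion = start + processing = 0 + 11 = 11
Tardiness = max(0, C - d) = max(0, 11 - 15)
= max(0, -4)
= 0


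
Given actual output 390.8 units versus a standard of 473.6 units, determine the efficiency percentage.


Efficiency = (actual / standard) × 100
= (390.8 / 473.6) × 100
= 82.5%


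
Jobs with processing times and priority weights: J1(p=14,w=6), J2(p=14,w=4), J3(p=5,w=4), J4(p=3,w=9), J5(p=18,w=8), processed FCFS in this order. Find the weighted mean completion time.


Completion times:
  J1: C=14, w×C=6×14=84
  J2: C=28, w×C=4×28=112
  J3: C=33, w×C=4×33=132
  J4: C=36, w×C=9×36=324
  J5: C=54, w×C=8×54=432
Sum w×C = 1084
Sum w = 31
Weighted avg = 1084/31
= 34.97


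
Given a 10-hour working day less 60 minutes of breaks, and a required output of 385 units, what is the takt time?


Available = 10×60 - 60 = 540 min
Takt time = 540 / 385
= 1.40 min/unit


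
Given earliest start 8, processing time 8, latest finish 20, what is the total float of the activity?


EF = ES + duration = 8 + 8 = 16
LS = LF - duration = 20 - 8 = 12
Total Float = LF - EF = 20 - 16
(or LS - ES = 12 - 8)
= 4


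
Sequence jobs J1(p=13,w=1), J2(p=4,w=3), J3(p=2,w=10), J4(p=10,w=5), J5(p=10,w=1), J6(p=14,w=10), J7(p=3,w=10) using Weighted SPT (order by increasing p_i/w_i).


WSPT (Smith's rule): sort by p/w ascending
  J3: p/w = 2/10 = 0.200
  J7: p/w = 3/10 = 0.300
  J2: p/w = 4/3 = 1.333
  J6: p/w = 14/10 = 1.400
  J4: p/w = 10/5 = 2.000
  J5: p/w = 10/1 = 10.000
  J1: p/w = 13/1 = 13.000
Order: J3 → J7 → J2 → J6 → J4 → J5 → J1


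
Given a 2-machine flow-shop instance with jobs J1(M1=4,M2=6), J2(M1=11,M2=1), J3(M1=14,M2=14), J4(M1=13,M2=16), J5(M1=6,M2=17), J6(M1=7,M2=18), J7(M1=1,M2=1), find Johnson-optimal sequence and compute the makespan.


Johnson's rule:
Group 1 (M1≤M2, sort by M1): ['J7', 'J1', 'J5', 'J6', 'J4', 'J3']
Group 2 (M1>M2, sort desc M2): ['J2']
Sequence: J7 → J1 → J5 → J6 → J4 → J3 → J2
Makespan calculation:
  J7: M1 done=1, M2 done=2
  J1: M1 done=5, M2 done=11
  J5: M1 done=11, M2 done=28
  J6: M1 done=18, M2 done=46
  J4: M1 done=31, M2 done=62
  J3: M1 done=45, M2 done=76
  J2: M1 done=56, M2 done=77
= Sequence: J7 → J1 → J5 → J6 → J4 → J3 → J2, Makespan: 77


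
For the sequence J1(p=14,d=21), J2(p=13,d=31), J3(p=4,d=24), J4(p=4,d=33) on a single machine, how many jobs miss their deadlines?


Completion vs due date:
  J1: C=14, d=21 → on time
  J2: C=27, d=31 → on time
  J3: C=31, d=24 → TARDY
  J4: C=35, d=33 → TARDY
Tardy jobs: J3, J4
Count = 2


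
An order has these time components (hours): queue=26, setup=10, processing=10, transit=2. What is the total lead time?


Lead time = queue + setup + processing + transit
= 26 + 10 + 10 + 2
= 48 hours


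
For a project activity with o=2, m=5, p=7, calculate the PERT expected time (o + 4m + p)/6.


te = (o + 4m + p) / 6
= (2 + 4×5 + 7) / 6
= (2 + 20 + 7) / 6
= 29 / 6
= 4.83


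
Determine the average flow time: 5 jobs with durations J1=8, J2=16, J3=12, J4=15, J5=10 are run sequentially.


Completion times:
  J1: completes at 8
  J2: completes at 24
  J3: completes at 36
  J4: completes at 51
  J5: completes at 61
Sum = 180
Average = 180/5
= 36.00


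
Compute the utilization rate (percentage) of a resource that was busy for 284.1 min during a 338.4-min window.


Utilization = busy / total × 100
= 284.1 / 338.4 × 100
= 84.0%


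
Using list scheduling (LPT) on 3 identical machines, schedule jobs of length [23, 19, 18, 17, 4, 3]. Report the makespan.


Jobs (LPT sorted): [23, 19, 18, 17, 4, 3]
Machines: 3
  J=23 → Machine 1 (load: 0+23=23)
  J=19 → Machine 2 (load: 0+19=19)
  J=18 → Machine 3 (load: 0+18=18)
  J=17 → Machine 3 (load: 18+17=35)
  J=4 → Machine 2 (load: 19+4=23)
  J=3 → Machine 1 (load: 23+3=26)
Machine loads: [26, 23, 35]
Makespan = max = 35 time units


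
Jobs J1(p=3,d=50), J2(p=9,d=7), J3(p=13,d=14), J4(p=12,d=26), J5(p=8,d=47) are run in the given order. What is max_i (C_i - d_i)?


Lateness per job (L = C - d):
  J1: C=3, d=50, L=-47
  J2: C=12, d=7, L=5
  J3: C=25, d=14, L=11
  J4: C=37, d=26, L=11
  J5: C=45, d=47, L=-2
Lmax = max(-47, 5, 11, 11, -2)
= 11


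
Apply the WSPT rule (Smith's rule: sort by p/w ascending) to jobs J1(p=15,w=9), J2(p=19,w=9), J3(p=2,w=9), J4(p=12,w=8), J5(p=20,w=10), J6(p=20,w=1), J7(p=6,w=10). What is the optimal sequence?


WSPT (Smith's rule): sort by p/w ascending
  J3: p/w = 2/9 = 0.222
  J7: p/w = 6/10 = 0.600
  J4: p/w = 12/8 = 1.500
  J1: p/w = 15/9 = 1.667
  J5: p/w = 20/10 = 2.000
  J2: p/w = 19/9 = 2.111
  J6: p/w = 20/1 = 20.000
Order: J3 → J7 → J4 → J1 → J5 → J2 → J6


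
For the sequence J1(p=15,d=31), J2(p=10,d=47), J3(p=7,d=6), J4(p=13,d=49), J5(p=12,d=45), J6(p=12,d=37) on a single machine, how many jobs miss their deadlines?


Completion vs due date:
  J1: C=15, d=31 → on time
  J2: C=25, d=47 → on time
  J3: C=32, d=6 → TARDY
  J4: C=45, d=49 → on time
  J5: C=57, d=45 → TARDY
  J6: C=69, d=37 → TARDY
Tardy jobs: J3, J5, J6
Count = 3


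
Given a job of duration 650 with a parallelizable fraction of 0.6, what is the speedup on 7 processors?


Amdahl's law: T_p = T × ((1-p) + p/N)
= 650 × ((1-0.6) + 0.6/7)
= 650 × (0.40 + 0.0857)
= 650 × 0.4857
= 315.71
Speedup = 650/315.71
= 2.06×


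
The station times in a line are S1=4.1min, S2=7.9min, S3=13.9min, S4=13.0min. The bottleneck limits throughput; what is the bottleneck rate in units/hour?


Bottleneck = longest station time
Station times: [4.1, 7.9, 13.9, 13.0]
Max = 13.9 min
Rate = 60 / 13.9
= 4.32 units/hour (bottleneck: 13.9min)


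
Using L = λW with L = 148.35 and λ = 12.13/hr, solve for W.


Little's law: L = λW → W = L / λ
= 148.35 / 12.13
= 12.23 hours


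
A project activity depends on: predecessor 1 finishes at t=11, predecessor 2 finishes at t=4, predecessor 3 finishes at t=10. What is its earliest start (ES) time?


ES = max of all predecessor completion times
Predecessors: [11, 4, 10]
ES = max(11, 4, 10)
= 11


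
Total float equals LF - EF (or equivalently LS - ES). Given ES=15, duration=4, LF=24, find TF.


EF = ES + duration = 15 + 4 = 19
LS = LF - duration = 24 - 4 = 20
Total Float = LF - EF = 24 - 19
(or LS - ES = 20 - 15)
= 5


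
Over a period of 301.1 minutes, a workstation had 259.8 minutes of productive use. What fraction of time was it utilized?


Utilization = busy / total × 100
= 259.8 / 301.1 × 100
= 86.3%


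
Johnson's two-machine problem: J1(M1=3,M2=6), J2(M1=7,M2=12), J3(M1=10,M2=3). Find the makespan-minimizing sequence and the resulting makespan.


Johnson's rule:
Group 1 (M1≤M2, sort by M1): ['J1', 'J2']
Group 2 (M1>M2, sort desc M2): ['J3']
Sequence: J1 → J2 → J3
Makespan calculation:
  J1: M1 done=3, M2 done=9
  J2: M1 done=10, M2 done=22
  J3: M1 done=20, M2 done=25
= Sequence: J1 → J2 → J3, Makespan: 25


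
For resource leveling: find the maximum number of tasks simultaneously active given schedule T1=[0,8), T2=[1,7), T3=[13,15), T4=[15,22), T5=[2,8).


Check each time point for overlaps:
  t=2: 3 tasks active (T1, T2, T5)
Max concurrent = 3


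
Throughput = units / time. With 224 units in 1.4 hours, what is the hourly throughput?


Throughput = units / time
= 224 / 1.4
= 160.0 units/hour


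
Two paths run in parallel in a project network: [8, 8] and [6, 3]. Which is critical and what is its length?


Path A: 8 + 8 = 16
Path B: 6 + 3 = 9
Critical path = longest = max(16, 9)
= 16 (Path A)


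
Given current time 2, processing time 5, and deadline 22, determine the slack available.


Slack = due - current_time - processing
= 22 - 2 - 5
= 15


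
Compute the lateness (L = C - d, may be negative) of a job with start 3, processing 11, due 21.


Completion = 3 + 11 = 14
Lateness = C - d = 14 - 21
= -7


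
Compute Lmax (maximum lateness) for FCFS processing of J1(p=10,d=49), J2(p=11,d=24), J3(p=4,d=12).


Lateness per job (L = C - d):
  J1: C=10, d=49, L=-39
  J2: C=21, d=24, L=-3
  J3: C=25, d=12, L=13
Lmax = max(-39, -3, 13)
= 13


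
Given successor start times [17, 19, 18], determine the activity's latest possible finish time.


LF = min of all successor start times
Successors start at: [17, 19, 18]
LF = min(17, 19, 18)
= 17


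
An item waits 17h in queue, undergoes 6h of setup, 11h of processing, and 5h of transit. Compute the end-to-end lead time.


Lead time = queue + setup + processing + transit
= 17 + 6 + 11 + 5
= 39 hours


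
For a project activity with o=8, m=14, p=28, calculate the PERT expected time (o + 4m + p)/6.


te = (o + 4m + p) / 6
= (8 + 4×14 + 28) / 6
= (8 + 56 + 28) / 6
= 92 / 6
= 15.33


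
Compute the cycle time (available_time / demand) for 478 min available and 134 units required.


Cycle time = available time / demand
= 478 / 134
= 3.57 min/unit


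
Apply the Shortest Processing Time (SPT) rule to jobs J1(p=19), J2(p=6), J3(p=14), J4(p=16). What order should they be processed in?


SPT: sort by shortest processing time
  J2: p=6
  J3: p=14
  J4: p=16
  J1: p=19
Order: J2 → J3 → J4 → J1


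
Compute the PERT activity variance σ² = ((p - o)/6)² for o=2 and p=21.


σ² = ((p - o) / 6)² = (p - o)² / 36
= (21 - 2)² / 36
= 19² / 36
= 361 / 36
= 10.0278


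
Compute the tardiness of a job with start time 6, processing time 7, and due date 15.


Completion = start + processing = 6 + 7 = 13
Tardiness = max(0, C - d) = max(0, 13 - 15)
= max(0, -2)
= 0


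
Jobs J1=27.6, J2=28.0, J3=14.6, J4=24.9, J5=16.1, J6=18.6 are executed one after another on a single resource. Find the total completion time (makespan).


Sequential makespan: sum all processing times
= 27.6 + 28.0 + 14.6 + 24.9 + 16.1 + 18.6
= 129.8 time units


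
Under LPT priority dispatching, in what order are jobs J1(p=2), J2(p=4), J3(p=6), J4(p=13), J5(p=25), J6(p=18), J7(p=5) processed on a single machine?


LPT: sort by longest processing time first
  J5: p=25
  J6: p=18
  J4: p=13
  J3: p=6
  J7: p=5
  J2: p=4
  J1: p=2
Order: J5 → J6 → J4 → J3 → J7 → J2 → J1


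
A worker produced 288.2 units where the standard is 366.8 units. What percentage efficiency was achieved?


Efficiency = (actual / standard) × 100
= (288.2 / 366.8) × 100
= 78.6%


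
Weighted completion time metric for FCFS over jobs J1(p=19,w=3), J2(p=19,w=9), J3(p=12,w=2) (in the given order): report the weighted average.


Completion times:
  J1: C=19, w×C=3×19=57
  J2: C=38, w×C=9×38=342
  J3: C=50, w×C=2×50=100
Sum w×C = 499
Sum w = 14
Weighted avg = 499/14
= 35.64


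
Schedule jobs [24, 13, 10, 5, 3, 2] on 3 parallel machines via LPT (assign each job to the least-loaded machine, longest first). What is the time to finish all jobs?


Jobs (LPT sorted): [24, 13, 10, 5, 3, 2]
Machines: 3
  J=24 → Machine 1 (load: 0+24=24)
  J=13 → Machine 2 (load: 0+13=13)
  J=10 → Machine 3 (load: 0+10=10)
  J=5 → Machine 3 (load: 10+5=15)
  J=3 → Machine 2 (load: 13+3=16)
  J=2 → Machine 3 (load: 15+2=17)
Machine loads: [24, 16, 17]
Makespan = max = 24 time units


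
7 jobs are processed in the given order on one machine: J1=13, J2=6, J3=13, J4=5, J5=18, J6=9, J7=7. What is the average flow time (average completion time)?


Completion times:
  J1: completes at 13
  J2: completes at 19
  J3: completes at 32
  J4: completes at 37
  J5: completes at 55
  J6: completes at 64
  J7: completes at 71
Sum = 291
Average = 291/7
= 41.57


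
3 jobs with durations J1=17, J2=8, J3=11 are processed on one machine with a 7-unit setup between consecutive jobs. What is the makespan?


Makespan = Σ processing + (n-1) × setup
= (17 + 8 + 11) + (3-1)×7
= 36 + 14
= 50 time units


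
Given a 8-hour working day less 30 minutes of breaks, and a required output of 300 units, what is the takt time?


Available = 8×60 - 30 = 450 min
Takt time = 450 / 300
= 1.50 min/unit


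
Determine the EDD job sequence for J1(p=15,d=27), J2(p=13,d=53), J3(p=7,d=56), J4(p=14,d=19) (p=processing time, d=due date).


EDD: sort by earliest due date
  J4: d=19, p=14
  J1: d=27, p=15
  J2: d=53, p=13
  J3: d=56, p=7
Order: J4 → J1 → J2 → J3


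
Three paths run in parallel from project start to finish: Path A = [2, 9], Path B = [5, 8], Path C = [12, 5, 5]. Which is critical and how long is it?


Path A: 2 + 9 = 11
Path B: 5 + 8 = 13
Path C: 12 + 5 + 5 = 22
Critical path = longest = max(11, 13, 22)
= 22 (Path C)


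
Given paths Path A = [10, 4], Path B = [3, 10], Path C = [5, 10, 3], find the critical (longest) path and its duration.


Path A: 10 + 4 = 14
Path B: 3 + 10 = 13
Path C: 5 + 10 + 3 = 18
Critical path = longest = max(14, 13, 18)
= 18 (Path C)


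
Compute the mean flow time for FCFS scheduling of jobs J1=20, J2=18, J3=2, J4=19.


Completion times:
  J1: completes at 20
  J2: completes at 38
  J3: completes at 40
  J4: completes at 59
Sum = 157
Average = 157/4
= 39.25


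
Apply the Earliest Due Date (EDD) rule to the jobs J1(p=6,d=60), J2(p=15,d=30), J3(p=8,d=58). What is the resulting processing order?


EDD: sort by earliest due date
  J2: d=30, p=15
  J3: d=58, p=8
  J1: d=60, p=6
Order: J2 → J3 → J1


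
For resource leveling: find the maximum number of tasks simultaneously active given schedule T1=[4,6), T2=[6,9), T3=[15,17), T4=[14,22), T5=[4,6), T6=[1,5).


Check each time point for overlaps:
  t=4: 3 tasks active (T1, T5, T6)
Max concurrent = 3


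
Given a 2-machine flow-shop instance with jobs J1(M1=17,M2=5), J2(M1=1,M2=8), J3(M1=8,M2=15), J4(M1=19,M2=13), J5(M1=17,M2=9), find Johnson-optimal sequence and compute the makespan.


Johnson's rule:
Group 1 (M1≤M2, sort by M1): ['J2', 'J3']
Group 2 (M1>M2, sort desc M2): ['J4', 'J5', 'J1']
Sequence: J2 → J3 → J4 → J5 → J1
Makespan calculation:
  J2: M1 done=1, M2 done=9
  J3: M1 done=9, M2 done=24
  J4: M1 done=28, M2 done=41
  J5: M1 done=45, M2 done=54
  J1: M1 done=62, M2 done=67
= Sequence: J2 → J3 → J4 → J5 → J1, Makespan: 67


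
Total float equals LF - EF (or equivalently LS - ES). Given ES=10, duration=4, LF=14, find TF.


EF = ES + duration = 10 + 4 = 14
LS = LF - duration = 14 - 4 = 10
Total Float = LF - EF = 14 - 14
(or LS - ES = 10 - 10)
= 0


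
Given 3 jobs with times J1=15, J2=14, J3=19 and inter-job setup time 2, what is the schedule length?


Makespan = Σ processing + (n-1) × setup
= (15 + 14 + 19) + (3-1)×2
= 48 + 4
= 52 time units


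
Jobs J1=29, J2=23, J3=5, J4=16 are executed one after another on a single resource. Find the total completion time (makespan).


Sequential makespan: sum all processing times
= 29 + 23 + 5 + 16
= 73 time units


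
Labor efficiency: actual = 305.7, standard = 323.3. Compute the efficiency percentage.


Efficiency = (actual / standard) × 100
= (305.7 / 323.3) × 100
= 94.6%


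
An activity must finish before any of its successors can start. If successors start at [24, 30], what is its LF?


LF = min of all successor start times
Successors start at: [24, 30]
LF = min(24, 30)
= 24


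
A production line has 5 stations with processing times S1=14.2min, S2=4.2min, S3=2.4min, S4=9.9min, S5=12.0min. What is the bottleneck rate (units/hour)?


Bottleneck = longest station time
Station times: [14.2, 4.2, 2.4, 9.9, 12.0]
Max = 14.2 min
Rate = 60 / 14.2
= 4.23 units/hour (bottleneck: 14.2min)


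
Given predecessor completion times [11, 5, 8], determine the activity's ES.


ES = max of all predecessor completion times
Predecessors: [11, 5, 8]
ES = max(11, 5, 8)
= 11


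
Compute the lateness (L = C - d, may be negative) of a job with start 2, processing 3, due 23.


Completion = 2 + 3 = 5
Lateness = C - d = 5 - 23
= -18


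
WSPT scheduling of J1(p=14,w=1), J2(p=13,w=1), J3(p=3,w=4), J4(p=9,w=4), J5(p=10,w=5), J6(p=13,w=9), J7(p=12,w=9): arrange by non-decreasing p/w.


WSPT (Smith's rule): sort by p/w ascending
  J3: p/w = 3/4 = 0.750
  J7: p/w = 12/9 = 1.333
  J6: p/w = 13/9 = 1.444
  J5: p/w = 10/5 = 2.000
  J4: p/w = 9/4 = 2.250
  J2: p/w = 13/1 = 13.000
  J1: p/w = 14/1 = 14.000
Order: J3 → J7 → J6 → J5 → J4 → J2 → J1


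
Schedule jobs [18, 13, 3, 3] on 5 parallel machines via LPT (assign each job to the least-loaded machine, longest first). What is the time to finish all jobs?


Jobs (LPT sorted): [18, 13, 3, 3]
Machines: 5
  J=18 → Machine 1 (load: 0+18=18)
  J=13 → Machine 2 (load: 0+13=13)
  J=3 → Machine 3 (load: 0+3=3)
  J=3 → Machine 4 (load: 0+3=3)
Machine loads: [18, 13, 3, 3, 0]
Makespan = max = 18 time units


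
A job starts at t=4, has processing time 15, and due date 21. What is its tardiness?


Completion = start + processing = 4 + 15 = 19
Tardiness = max(0, C - d) = max(0, 19 - 21)
= max(0, -2)
= 0


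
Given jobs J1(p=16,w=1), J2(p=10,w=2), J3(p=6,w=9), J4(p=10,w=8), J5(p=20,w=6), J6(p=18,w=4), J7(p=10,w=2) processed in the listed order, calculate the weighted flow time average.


Completion times:
  J1: C=16, w×C=1×16=16
  J2: C=26, w×C=2×26=52
  J3: C=32, w×C=9×32=288
  J4: C=42, w×C=8×42=336
  J5: C=62, w×C=6×62=372
  J6: C=80, w×C=4×80=320
  J7: C=90, w×C=2×90=180
Sum w×C = 1564
Sum w = 32
Weighted avg = 1564/32
= 48.88


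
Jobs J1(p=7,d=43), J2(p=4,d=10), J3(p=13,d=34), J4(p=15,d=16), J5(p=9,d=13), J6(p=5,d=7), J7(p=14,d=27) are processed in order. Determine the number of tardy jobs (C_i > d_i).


Completion vs due date:
  J1: C=7, d=43 → on time
  J2: C=11, d=10 → TARDY
  J3: C=24, d=34 → on time
  J4: C=39, d=16 → TARDY
  J5: C=48, d=13 → TARDY
  J6: C=53, d=7 → TARDY
  J7: C=67, d=27 → TARDY
Tardy jobs: J2, J4, J5, J6, J7
Count = 5


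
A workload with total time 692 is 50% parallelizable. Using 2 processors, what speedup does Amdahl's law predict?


Amdahl's law: T_p = T × ((1-p) + p/N)
= 692 × ((1-0.5) + 0.5/2)
= 692 × (0.50 + 0.2500)
= 692 × 0.7500
= 519.00
Speedup = 692/519.00
= 1.33×


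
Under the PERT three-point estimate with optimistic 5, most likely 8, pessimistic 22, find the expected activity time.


te = (o + 4m + p) / 6
= (5 + 4×8 + 22) / 6
= (5 + 32 + 22) / 6
= 59 / 6
= 9.83


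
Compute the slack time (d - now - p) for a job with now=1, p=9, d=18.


Slack = due - current_time - processing
= 18 - 1 - 9
= 8


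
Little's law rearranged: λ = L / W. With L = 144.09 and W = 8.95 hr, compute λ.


Little's law: L = λW → λ = L / W
= 144.09 / 8.95
= 16.10 per hour


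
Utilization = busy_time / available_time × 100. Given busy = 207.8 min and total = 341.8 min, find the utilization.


Utilization = busy / total × 100
= 207.8 / 341.8 × 100
= 60.8%


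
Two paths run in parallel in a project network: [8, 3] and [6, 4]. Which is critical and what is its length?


Path A: 8 + 3 = 11
Path B: 6 + 4 = 10
Critical path = longest = max(11, 10)
= 11 (Path A)


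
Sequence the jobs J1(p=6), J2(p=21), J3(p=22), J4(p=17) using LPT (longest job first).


LPT: sort by longest processing time first
  J3: p=22
  J2: p=21
  J4: p=17
  J1: p=6
Order: J3 → J2 → J4 → J1


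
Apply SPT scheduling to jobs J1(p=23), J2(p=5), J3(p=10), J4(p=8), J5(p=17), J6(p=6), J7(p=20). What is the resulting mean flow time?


SPT order: J2 → J6 → J4 → J3 → J5 → J7 → J1
Completion times:
  J2: C=5
  J6: C=11
  J4: C=19
  J3: C=29
  J5: C=46
  J7: C=66
  J1: C=89
Sum = 265, n = 7
Mean flow = 265/7
= 37.86


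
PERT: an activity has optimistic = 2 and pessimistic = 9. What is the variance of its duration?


σ² = ((p - o) / 6)² = (p - o)² / 36
= (9 - 2)² / 36
= 7² / 36
= 49 / 36
= 1.3611


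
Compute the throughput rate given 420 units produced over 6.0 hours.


Throughput = units / time
= 420 / 6.0
= 70.0 units/hour


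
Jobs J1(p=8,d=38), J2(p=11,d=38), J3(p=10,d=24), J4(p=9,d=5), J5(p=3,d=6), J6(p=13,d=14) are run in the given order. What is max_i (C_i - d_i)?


Lateness per job (L = C - d):
  J1: C=8, d=38, L=-30
  J2: C=19, d=38, L=-19
  J3: C=29, d=24, L=5
  J4: C=38, d=5, L=33
  J5: C=41, d=6, L=35
  J6: C=54, d=14, L=40
Lmax = max(-30, -19, 5, 33, 35, 40)
= 40


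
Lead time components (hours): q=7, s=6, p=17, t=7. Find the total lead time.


Lead time = queue + setup + processing + transit
= 7 + 6 + 17 + 7
= 37 hours


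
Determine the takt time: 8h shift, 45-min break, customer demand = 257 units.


Available = 8×60 - 45 = 435 min
Takt time = 435 / 257
= 1.69 min/unit


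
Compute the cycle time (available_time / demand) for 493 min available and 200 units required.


Cycle time = available time / demand
= 493 / 200
= 2.46 min/unit


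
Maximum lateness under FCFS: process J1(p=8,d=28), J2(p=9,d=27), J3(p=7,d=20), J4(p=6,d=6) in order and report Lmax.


Lateness per job (L = C - d):
  J1: C=8, d=28, L=-20
  J2: C=17, d=27, L=-10
  J3: C=24, d=20, L=4
  J4: C=30, d=6, L=24
Lmax = max(-20, -10, 4, 24)
= 24


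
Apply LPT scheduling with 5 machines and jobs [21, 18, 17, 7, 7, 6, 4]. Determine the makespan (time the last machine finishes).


Jobs (LPT sorted): [21, 18, 17, 7, 7, 6, 4]
Machines: 5
  J=21 → Machine 1 (load: 0+21=21)
  J=18 → Machine 2 (load: 0+18=18)
  J=17 → Machine 3 (load: 0+17=17)
  J=7 → Machine 4 (load: 0+7=7)
  J=7 → Machine 5 (load: 0+7=7)
  J=6 → Machine 4 (load: 7+6=13)
  J=4 → Machine 5 (load: 7+4=11)
Machine loads: [21, 18, 17, 13, 11]
Makespan = max = 21 time units


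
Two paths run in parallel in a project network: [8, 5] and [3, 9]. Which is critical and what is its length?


Path A: 8 + 5 = 13
Path B: 3 + 9 = 12
Critical path = longest = max(13, 12)
= 13 (Path A)


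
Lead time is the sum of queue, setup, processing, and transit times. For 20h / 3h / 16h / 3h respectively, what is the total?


Lead time = queue + setup + processing + transit
= 20 + 3 + 16 + 3
= 42 hours


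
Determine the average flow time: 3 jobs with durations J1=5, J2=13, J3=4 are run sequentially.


Completion times:
  J1: completes at 5
  J2: completes at 18
  J3: completes at 22
Sum = 45
Average = 45/3
= 15.00


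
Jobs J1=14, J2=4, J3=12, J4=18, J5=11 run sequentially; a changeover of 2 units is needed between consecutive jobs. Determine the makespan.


Makespan = Σ processing + (n-1) × setup
= (14 + 4 + 12 + 18 + 11) + (5-1)×2
= 59 + 8
= 67 time units


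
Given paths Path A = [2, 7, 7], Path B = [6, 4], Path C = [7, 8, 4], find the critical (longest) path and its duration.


Path A: 2 + 7 + 7 = 16
Path B: 6 + 4 = 10
Path C: 7 + 8 + 4 = 19
Critical path = longest = max(16, 10, 19)
= 19 (Path C)


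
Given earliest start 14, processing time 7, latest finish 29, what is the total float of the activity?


EF = ES + duration = 14 + 7 = 21
LS = LF - duration = 29 - 7 = 22
Total Float = LF - EF = 29 - 21
(or LS - ES = 22 - 14)
= 8


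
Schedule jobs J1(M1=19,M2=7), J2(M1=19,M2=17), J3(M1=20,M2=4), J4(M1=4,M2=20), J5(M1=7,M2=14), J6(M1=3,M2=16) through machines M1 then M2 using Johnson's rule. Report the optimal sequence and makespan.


Johnson's rule:
Group 1 (M1≤M2, sort by M1): ['J6', 'J4', 'J5']
Group 2 (M1>M2, sort desc M2): ['J2', 'J1', 'J3']
Sequence: J6 → J4 → J5 → J2 → J1 → J3
Makespan calculation:
  J6: M1 done=3, M2 done=19
  J4: M1 done=7, M2 done=39
  J5: M1 done=14, M2 done=53
  J2: M1 done=33, M2 done=70
  J1: M1 done=52, M2 done=77
  J3: M1 done=72, M2 done=81
= Sequence: J6 → J4 → J5 → J2 → J1 → J3, Makespan: 81


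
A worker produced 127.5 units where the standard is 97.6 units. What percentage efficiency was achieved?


Efficiency = (actual / standard) × 100
= (127.5 / 97.6) × 100
= 130.6%


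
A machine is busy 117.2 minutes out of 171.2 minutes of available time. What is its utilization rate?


Utilization = busy / total × 100
= 117.2 / 171.2 × 100
= 68.5%


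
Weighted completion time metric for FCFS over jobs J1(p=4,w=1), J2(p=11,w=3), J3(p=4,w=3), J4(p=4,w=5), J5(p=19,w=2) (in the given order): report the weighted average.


Completion times:
  J1: C=4, w×C=1×4=4
  J2: C=15, w×C=3×15=45
  J3: C=19, w×C=3×19=57
  J4: C=23, w×C=5×23=115
  J5: C=42, w×C=2×42=84
Sum w×C = 305
Sum w = 14
Weighted avg = 305/14
= 21.79


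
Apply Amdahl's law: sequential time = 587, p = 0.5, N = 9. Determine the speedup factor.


Amdahl's law: T_p = T × ((1-p) + p/N)
= 587 × ((1-0.5) + 0.5/9)
= 587 × (0.50 + 0.0556)
= 587 × 0.5556
= 326.11
Speedup = 587/326.11
= 1.80×
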